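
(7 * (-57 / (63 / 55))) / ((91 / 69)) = -24035 / 91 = -264.12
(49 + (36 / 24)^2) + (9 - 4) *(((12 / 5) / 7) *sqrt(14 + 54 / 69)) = 57.84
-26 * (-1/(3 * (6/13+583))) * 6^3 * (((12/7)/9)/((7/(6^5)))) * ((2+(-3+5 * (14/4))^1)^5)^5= 11310003254066049534573185163850060977437793/6089359360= 1857338774971896146160963000000000.00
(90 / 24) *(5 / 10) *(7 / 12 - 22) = -1285 / 32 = -40.16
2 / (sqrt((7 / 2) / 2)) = 4*sqrt(7) / 7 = 1.51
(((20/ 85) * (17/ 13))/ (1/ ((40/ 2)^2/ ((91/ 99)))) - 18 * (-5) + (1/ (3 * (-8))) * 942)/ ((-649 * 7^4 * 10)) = -873749/ 73736342680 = -0.00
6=6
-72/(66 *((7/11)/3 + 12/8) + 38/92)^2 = -16928/3024121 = -0.01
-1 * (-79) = 79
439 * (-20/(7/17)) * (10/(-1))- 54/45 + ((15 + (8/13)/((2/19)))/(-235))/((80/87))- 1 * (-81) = 364927796801/1710800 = 213308.27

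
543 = 543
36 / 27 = 4 / 3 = 1.33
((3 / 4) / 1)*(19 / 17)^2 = 1083 / 1156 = 0.94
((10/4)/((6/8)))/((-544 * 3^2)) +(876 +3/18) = 876.17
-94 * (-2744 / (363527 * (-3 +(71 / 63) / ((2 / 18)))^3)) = 11059006 / 5680109375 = 0.00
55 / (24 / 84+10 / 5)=385 / 16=24.06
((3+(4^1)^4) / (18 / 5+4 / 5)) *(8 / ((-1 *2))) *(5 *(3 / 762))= -6475 / 1397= -4.63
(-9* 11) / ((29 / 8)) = -792 / 29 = -27.31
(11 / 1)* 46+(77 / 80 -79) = 34237 / 80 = 427.96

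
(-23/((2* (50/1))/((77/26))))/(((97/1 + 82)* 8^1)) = -1771/3723200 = -0.00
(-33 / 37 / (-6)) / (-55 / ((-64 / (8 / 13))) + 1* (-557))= -572 / 2141301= -0.00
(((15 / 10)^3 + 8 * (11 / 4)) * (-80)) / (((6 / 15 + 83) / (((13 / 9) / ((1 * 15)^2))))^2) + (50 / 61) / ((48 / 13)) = 617946286243 / 2783761178760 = 0.22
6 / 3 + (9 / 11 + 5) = 86 / 11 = 7.82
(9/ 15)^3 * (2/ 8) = 27/ 500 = 0.05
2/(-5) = -2/5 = -0.40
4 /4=1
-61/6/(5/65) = -793/6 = -132.17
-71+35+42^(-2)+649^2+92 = 743097349 / 1764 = 421257.00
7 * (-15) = -105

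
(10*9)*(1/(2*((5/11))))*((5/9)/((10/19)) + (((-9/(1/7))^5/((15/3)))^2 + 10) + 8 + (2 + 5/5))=195016197792594697277/50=3900323955851893945.54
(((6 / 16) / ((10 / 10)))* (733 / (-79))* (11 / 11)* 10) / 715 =-2199 / 45188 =-0.05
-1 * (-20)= 20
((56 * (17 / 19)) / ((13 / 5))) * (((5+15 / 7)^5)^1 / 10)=21250000000 / 593047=35831.90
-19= -19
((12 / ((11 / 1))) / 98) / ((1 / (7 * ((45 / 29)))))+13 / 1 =29299 / 2233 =13.12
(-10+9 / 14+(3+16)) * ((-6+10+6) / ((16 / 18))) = 6075 / 56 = 108.48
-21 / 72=-7 / 24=-0.29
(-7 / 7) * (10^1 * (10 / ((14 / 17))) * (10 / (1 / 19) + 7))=-167450 / 7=-23921.43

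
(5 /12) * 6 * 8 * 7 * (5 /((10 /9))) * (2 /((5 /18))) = 4536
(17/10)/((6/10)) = 17/6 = 2.83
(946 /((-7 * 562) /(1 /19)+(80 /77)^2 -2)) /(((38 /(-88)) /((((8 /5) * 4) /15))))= 1974309568 /157880912775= 0.01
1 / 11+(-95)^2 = 99276 / 11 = 9025.09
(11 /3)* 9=33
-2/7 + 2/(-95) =-204/665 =-0.31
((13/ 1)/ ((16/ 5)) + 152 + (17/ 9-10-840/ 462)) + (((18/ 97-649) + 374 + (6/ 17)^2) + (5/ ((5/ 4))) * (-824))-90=-156061329821/ 44404272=-3514.56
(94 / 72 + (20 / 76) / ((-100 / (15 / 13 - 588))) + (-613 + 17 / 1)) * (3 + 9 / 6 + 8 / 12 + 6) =-883443709 / 133380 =-6623.51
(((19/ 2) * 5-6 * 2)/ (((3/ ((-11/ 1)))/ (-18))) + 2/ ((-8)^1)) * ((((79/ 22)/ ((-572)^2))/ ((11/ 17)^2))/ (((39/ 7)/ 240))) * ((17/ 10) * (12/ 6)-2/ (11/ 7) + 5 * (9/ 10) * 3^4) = 60398529520203/ 62273912272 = 969.88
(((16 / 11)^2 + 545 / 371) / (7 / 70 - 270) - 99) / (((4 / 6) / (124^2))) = -276687951798264 / 121160809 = -2283642.33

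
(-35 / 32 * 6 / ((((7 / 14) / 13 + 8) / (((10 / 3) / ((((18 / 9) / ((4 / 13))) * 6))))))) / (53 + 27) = -0.00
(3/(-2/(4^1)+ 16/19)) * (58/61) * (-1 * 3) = -19836/793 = -25.01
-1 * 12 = -12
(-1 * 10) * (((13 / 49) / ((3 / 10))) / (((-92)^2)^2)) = -0.00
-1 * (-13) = 13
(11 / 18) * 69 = 253 / 6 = 42.17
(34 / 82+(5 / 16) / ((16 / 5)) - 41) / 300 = -141653 / 1049600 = -0.13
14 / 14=1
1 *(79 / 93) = 79 / 93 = 0.85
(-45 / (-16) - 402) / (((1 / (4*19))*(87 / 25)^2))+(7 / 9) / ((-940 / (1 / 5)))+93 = -42905102681 / 17787150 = -2412.14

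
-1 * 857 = -857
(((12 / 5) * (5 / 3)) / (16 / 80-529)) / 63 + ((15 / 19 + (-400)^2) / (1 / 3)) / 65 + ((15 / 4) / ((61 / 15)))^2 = 4522708909431997 / 612376639056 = 7385.50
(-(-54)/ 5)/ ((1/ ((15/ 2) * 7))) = 567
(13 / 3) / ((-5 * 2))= -13 / 30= -0.43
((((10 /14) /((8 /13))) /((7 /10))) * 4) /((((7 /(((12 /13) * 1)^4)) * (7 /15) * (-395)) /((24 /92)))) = -9331200 /9584669549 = -0.00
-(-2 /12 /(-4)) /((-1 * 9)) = 1 /216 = 0.00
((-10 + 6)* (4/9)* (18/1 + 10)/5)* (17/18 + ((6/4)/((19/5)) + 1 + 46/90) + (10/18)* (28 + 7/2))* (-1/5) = 40.52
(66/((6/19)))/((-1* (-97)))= 2.15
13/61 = 0.21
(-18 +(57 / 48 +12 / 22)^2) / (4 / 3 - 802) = 1393629 / 74404352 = 0.02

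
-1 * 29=-29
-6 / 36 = -1 / 6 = -0.17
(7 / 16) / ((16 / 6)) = 21 / 128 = 0.16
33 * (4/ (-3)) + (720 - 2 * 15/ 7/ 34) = 80429/ 119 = 675.87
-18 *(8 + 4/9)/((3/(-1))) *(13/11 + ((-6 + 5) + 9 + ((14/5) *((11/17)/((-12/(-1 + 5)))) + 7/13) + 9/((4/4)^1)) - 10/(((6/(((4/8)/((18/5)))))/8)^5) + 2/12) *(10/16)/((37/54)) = 121158445713091/143404570881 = 844.87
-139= -139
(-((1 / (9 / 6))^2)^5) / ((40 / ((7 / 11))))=-0.00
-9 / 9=-1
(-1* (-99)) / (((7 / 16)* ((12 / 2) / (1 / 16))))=33 / 14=2.36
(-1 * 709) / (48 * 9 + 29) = -709 / 461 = -1.54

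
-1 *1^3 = -1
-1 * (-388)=388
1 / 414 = 0.00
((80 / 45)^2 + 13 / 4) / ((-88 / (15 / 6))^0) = 2077 / 324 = 6.41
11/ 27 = 0.41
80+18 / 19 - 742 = -12560 / 19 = -661.05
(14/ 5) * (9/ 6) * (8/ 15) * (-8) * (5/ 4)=-112/ 5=-22.40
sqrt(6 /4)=sqrt(6) /2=1.22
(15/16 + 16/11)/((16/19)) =7999/2816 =2.84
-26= -26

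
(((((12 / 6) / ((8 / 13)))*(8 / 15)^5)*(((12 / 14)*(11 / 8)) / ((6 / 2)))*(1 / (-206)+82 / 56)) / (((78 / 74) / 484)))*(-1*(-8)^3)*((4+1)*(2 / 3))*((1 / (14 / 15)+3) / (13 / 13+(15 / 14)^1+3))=2753093496209408 / 54422431875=50587.48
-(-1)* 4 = 4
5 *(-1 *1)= -5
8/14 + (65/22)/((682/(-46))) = 19543/52514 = 0.37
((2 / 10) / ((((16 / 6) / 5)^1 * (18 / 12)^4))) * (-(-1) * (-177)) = -13.11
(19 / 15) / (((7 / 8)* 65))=152 / 6825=0.02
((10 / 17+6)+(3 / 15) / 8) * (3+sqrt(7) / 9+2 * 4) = 1499 * sqrt(7) / 2040+49467 / 680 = 74.69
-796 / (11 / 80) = -63680 / 11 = -5789.09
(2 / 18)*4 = 0.44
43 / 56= 0.77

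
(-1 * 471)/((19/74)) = -1834.42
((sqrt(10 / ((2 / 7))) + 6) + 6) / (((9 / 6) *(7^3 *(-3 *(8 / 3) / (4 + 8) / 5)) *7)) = -60 / 2401 - 5 *sqrt(35) / 2401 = -0.04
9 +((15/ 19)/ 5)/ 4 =687/ 76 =9.04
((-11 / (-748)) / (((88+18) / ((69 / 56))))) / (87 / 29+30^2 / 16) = 23 / 7972048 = 0.00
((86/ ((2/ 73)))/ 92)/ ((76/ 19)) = 3139/ 368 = 8.53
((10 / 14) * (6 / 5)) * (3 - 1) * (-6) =-72 / 7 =-10.29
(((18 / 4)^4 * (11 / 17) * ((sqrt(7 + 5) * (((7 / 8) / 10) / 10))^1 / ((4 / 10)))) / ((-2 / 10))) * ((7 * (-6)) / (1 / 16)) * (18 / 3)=31827411 * sqrt(3) / 136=405343.33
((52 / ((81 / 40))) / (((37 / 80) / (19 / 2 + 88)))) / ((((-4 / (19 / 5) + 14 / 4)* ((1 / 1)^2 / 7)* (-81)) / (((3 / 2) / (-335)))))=143852800 / 168068763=0.86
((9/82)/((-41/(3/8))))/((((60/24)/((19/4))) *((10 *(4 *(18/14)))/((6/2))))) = -0.00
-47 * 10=-470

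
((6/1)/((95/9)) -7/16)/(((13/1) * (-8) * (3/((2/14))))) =-199/3319680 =-0.00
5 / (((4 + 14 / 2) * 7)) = 5 / 77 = 0.06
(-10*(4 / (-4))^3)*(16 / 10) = 16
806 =806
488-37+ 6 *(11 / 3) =473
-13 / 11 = -1.18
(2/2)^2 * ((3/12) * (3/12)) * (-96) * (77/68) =-231/34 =-6.79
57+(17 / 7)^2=3082 / 49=62.90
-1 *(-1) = 1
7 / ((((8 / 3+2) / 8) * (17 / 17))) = 12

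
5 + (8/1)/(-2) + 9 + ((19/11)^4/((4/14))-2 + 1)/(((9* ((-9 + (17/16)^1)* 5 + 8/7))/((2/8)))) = 5676106220/568846773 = 9.98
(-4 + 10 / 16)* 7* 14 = -1323 / 4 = -330.75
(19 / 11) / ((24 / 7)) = 133 / 264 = 0.50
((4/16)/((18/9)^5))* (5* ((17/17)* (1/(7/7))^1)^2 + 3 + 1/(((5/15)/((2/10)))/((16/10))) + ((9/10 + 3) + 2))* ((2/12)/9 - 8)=-320233/345600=-0.93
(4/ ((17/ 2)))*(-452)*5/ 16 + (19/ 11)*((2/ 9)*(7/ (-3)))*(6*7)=-175178/ 1683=-104.09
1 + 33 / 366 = 133 / 122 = 1.09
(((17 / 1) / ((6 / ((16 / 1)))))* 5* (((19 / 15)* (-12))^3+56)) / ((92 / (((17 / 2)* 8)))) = -332909504 / 575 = -578973.05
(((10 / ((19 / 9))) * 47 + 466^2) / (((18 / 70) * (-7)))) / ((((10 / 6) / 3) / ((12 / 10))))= -24781164 / 95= -260854.36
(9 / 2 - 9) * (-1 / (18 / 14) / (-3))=-7 / 6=-1.17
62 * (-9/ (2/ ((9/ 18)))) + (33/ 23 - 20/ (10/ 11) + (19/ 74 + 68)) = -78129/ 851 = -91.81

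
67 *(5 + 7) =804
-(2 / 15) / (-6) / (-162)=-1 / 7290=-0.00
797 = 797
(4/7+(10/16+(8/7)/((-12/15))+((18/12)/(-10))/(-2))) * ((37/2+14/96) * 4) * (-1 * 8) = 1969/21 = 93.76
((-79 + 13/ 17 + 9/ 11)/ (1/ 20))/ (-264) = 72385/ 12342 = 5.86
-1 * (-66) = 66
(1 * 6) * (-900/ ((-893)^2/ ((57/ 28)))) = -0.01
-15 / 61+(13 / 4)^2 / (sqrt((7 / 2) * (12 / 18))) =-15 / 61+169 * sqrt(21) / 112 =6.67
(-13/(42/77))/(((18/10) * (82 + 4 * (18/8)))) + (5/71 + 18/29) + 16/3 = 4575593/778302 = 5.88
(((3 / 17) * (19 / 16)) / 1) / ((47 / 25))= 1425 / 12784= 0.11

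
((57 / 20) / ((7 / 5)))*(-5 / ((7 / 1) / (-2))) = 285 / 98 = 2.91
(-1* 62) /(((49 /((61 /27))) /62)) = -234484 /1323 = -177.24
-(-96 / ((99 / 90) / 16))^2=-235929600 / 121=-1949831.40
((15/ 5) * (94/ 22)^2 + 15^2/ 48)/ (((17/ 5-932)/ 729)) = -419565015/ 8988848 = -46.68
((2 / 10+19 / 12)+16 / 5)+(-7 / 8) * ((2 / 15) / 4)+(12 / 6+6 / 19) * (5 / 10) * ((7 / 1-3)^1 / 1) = 43711 / 4560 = 9.59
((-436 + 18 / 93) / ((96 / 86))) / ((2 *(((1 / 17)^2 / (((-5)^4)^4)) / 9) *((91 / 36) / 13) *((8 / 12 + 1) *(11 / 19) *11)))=-563225483551025390625 / 15004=-37538355341977165.46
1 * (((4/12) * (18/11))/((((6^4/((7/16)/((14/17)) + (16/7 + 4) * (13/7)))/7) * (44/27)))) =19137/867328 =0.02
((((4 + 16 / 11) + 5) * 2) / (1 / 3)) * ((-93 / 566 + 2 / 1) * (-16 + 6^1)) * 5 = -17922750 / 3113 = -5757.39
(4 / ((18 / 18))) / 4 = 1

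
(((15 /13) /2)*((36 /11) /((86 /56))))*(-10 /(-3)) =25200 /6149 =4.10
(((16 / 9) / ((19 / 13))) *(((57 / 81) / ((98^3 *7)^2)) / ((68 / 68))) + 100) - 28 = 47464763530264429 / 659232826809228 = 72.00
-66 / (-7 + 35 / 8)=176 / 7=25.14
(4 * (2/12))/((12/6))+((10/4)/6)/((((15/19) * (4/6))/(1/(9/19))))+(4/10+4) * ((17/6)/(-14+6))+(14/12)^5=101387/38880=2.61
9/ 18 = 1/ 2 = 0.50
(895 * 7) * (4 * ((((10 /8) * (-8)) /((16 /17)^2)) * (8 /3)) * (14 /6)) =-63370475 /36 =-1760290.97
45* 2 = 90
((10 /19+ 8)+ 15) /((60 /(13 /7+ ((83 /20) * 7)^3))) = 204571723463 /21280000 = 9613.33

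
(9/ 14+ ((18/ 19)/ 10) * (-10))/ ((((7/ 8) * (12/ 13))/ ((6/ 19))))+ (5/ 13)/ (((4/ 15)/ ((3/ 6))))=1107651/ 1839656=0.60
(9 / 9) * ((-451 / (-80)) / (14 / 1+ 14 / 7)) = 0.35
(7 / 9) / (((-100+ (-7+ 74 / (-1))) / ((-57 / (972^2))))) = 133 / 513017712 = 0.00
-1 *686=-686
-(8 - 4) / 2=-2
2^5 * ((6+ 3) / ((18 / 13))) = 208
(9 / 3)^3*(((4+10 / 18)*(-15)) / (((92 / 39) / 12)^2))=-25256205 / 529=-47743.30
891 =891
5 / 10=1 / 2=0.50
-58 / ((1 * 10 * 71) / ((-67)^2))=-130181 / 355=-366.71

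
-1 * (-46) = 46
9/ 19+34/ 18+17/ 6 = 1777/ 342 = 5.20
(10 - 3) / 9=7 / 9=0.78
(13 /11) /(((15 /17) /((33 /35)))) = 221 /175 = 1.26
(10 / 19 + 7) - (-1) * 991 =998.53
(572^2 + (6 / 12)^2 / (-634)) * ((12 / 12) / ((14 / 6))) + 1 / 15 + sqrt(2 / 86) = sqrt(43) / 43 + 5334036541 / 38040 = 140221.93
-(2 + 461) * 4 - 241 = -2093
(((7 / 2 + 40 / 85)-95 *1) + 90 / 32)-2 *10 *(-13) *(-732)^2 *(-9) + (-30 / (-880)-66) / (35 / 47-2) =-221335783724845 / 176528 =-1253828195.67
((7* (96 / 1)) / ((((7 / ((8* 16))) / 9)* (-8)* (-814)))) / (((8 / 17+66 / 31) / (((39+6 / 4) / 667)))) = 73763136 / 185956265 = 0.40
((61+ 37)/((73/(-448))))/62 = -21952/2263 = -9.70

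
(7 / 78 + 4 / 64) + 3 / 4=563 / 624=0.90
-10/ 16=-0.62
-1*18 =-18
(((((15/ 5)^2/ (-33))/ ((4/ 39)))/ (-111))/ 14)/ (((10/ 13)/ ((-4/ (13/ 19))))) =-741/ 56980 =-0.01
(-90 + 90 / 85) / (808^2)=-0.00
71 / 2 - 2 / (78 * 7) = 19381 / 546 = 35.50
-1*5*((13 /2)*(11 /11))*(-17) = 1105 /2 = 552.50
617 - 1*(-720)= 1337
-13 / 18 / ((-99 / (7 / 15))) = 91 / 26730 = 0.00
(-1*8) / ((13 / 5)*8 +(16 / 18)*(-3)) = -15 / 34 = -0.44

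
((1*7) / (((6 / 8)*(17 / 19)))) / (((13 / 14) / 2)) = 14896 / 663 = 22.47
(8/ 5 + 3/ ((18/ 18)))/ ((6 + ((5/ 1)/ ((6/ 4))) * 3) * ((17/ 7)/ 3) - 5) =483/ 835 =0.58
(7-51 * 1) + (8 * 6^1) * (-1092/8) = -6596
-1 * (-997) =997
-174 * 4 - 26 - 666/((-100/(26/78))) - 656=-68789/50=-1375.78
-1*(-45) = 45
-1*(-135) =135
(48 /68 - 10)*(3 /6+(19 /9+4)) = -553 /9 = -61.44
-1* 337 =-337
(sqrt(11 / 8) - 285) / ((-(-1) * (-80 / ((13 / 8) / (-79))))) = -0.07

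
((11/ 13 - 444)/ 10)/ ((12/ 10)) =-5761/ 156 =-36.93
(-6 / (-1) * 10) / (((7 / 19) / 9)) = 1465.71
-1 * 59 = -59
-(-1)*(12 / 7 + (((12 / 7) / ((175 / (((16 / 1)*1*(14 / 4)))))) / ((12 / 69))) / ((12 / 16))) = 148 / 25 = 5.92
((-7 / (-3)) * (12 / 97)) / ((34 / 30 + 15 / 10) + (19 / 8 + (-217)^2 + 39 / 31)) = 104160 / 16993855927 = 0.00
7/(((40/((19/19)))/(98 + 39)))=959/40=23.98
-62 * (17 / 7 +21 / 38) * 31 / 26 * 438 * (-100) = 1283799900 / 133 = 9652630.83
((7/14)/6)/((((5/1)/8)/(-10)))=-4/3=-1.33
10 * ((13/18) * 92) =5980/9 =664.44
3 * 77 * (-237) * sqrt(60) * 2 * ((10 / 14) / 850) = -712.72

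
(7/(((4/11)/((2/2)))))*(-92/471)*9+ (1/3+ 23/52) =-809831/24492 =-33.07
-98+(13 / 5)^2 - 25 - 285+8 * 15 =-7031 / 25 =-281.24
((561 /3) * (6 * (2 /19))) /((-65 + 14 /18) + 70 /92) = -929016 /499187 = -1.86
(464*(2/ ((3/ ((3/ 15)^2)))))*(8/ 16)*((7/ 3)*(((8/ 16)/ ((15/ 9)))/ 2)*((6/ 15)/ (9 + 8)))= 1624/ 31875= 0.05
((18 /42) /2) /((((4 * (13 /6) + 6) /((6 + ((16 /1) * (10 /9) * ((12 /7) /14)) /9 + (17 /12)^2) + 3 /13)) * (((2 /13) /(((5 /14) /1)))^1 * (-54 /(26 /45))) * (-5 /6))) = 30334811 /8214877440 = 0.00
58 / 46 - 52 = -1167 / 23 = -50.74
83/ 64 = 1.30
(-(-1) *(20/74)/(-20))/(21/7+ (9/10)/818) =-0.00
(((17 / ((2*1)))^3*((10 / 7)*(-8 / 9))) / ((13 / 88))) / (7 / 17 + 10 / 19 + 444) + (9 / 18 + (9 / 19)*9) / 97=-93201606917 / 7888213242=-11.82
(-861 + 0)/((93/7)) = -2009/31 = -64.81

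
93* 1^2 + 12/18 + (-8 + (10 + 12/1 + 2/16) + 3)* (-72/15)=172/15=11.47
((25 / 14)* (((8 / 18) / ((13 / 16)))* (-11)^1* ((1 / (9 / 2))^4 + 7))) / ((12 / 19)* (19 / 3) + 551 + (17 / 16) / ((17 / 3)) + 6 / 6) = -588070400 / 4347128331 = -0.14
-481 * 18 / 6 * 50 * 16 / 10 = -115440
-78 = -78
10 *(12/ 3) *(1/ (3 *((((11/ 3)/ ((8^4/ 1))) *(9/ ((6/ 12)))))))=81920/ 99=827.47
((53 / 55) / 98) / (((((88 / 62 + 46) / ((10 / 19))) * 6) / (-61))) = -100223 / 90325620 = -0.00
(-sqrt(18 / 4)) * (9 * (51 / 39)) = -459 * sqrt(2) / 26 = -24.97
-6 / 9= -2 / 3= -0.67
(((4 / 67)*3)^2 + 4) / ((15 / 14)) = 3.76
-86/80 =-43/40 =-1.08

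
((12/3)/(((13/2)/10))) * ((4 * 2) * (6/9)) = 1280/39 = 32.82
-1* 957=-957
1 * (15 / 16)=15 / 16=0.94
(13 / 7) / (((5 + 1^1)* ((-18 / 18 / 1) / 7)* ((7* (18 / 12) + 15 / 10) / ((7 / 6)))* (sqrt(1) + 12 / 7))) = -637 / 8208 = -0.08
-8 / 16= -1 / 2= -0.50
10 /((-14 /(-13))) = 65 /7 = 9.29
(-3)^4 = 81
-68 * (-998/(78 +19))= 67864/97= 699.63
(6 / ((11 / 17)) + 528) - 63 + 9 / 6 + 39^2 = 43929 / 22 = 1996.77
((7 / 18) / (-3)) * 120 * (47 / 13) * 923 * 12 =-1868720 / 3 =-622906.67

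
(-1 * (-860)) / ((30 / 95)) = 8170 / 3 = 2723.33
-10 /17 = -0.59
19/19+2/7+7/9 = 130/63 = 2.06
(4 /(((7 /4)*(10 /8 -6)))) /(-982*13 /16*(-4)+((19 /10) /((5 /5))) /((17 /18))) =-10880 /72205301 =-0.00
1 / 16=0.06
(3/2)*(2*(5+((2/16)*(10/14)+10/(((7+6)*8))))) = 11325/728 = 15.56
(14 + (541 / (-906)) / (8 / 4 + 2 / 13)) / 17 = 348119 / 431256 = 0.81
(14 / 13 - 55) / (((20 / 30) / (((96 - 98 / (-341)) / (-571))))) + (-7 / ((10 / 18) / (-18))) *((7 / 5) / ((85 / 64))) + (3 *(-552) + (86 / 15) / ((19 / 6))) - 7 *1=-143944755584206 / 102198936125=-1408.48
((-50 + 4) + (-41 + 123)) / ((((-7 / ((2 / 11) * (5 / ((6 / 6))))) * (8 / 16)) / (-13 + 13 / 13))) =8640 / 77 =112.21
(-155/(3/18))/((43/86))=-1860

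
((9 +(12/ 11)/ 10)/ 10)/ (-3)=-0.30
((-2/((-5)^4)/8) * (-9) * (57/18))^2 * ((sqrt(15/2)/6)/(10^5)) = 1083 * sqrt(30)/10000000000000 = 0.00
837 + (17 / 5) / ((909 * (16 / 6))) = 10144457 / 12120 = 837.00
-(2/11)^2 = -0.03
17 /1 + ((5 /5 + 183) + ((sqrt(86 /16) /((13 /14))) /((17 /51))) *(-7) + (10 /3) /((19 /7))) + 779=55930 /57 - 147 *sqrt(86) /26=928.80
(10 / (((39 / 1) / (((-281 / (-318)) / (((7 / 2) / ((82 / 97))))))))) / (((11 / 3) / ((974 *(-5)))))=-1122145400 / 15438423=-72.69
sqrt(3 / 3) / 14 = 1 / 14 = 0.07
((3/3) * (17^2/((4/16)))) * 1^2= 1156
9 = 9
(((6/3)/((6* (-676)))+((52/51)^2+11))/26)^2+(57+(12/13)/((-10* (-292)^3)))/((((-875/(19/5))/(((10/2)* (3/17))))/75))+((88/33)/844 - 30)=-1385839028428311234999768329/30019943916944667240609600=-46.16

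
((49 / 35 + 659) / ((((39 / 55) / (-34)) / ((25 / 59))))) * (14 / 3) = -33248600 / 531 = -62615.07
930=930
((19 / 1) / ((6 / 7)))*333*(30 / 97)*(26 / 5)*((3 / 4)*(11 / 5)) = 18999981 / 970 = 19587.61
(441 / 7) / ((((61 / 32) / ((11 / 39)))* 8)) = 1.17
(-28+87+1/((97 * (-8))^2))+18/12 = 36431649/602176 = 60.50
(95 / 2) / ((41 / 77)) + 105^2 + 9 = 912103 / 82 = 11123.21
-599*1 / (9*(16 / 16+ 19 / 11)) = -6589 / 270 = -24.40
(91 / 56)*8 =13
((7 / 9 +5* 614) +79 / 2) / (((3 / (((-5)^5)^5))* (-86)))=16684830188751220703125 / 4644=3592771358473561736.25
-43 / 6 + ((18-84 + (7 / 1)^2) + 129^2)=99701 / 6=16616.83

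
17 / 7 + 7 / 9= 202 / 63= 3.21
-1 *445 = -445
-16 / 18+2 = 1.11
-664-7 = -671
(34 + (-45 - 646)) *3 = -1971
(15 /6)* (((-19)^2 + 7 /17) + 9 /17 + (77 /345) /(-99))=904.85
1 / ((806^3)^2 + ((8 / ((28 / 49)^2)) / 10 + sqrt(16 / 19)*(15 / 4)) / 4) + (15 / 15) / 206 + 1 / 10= 164522985466218815973549859769400898962022 / 1569061805835234949610964643017167357791395 - 8000*sqrt(19) / 3046721953078126115749445908771198752993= 0.10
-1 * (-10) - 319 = -309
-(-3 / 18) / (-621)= -1 / 3726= -0.00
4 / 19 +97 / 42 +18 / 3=6799 / 798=8.52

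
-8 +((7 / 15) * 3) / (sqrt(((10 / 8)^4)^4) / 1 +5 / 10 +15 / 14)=-134999576 / 17276355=-7.81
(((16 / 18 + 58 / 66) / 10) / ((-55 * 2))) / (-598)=7 / 2604888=0.00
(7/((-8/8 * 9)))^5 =-16807/59049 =-0.28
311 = 311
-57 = -57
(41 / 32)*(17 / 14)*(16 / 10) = 697 / 280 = 2.49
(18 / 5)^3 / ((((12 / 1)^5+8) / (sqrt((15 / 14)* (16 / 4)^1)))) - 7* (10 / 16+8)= -483 / 8+729* sqrt(210) / 27216875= -60.37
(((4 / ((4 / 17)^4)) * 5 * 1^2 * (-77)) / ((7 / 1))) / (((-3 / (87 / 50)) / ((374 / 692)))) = 4982278213 / 221440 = 22499.45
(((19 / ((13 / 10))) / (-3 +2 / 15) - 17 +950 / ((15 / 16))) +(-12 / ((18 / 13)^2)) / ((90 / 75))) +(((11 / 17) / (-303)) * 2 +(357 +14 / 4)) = 104683490747 / 77744043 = 1346.51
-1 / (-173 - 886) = 1 / 1059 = 0.00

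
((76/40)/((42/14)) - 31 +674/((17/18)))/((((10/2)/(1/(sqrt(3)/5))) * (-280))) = -348473 * sqrt(3)/428400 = -1.41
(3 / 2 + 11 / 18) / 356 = 19 / 3204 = 0.01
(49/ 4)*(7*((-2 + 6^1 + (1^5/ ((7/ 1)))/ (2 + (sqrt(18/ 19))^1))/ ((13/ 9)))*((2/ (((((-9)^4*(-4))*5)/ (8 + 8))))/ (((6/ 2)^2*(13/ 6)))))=-54292/ 17864145 + 98*sqrt(38)/ 17864145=-0.00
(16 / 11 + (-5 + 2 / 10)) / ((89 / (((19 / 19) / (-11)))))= 184 / 53845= 0.00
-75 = -75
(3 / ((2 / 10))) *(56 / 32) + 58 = 337 / 4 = 84.25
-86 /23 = -3.74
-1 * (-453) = 453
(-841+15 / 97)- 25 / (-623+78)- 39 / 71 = -631586230 / 750683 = -841.35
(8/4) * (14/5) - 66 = -302/5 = -60.40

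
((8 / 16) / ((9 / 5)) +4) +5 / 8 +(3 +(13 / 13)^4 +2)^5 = 560225 / 72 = 7780.90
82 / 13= 6.31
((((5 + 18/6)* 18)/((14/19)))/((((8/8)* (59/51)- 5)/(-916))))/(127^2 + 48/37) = 591144264/204709603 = 2.89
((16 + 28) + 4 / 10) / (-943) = -222 / 4715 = -0.05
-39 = -39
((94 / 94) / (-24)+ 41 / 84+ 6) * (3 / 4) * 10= 5415 / 112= 48.35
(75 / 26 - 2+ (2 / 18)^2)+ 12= 27161 / 2106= 12.90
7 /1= 7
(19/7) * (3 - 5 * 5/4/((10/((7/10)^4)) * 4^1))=3602381/448000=8.04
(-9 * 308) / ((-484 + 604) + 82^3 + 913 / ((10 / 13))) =-27720 / 5526749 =-0.01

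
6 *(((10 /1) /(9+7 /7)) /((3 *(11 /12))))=24 /11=2.18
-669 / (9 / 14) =-1040.67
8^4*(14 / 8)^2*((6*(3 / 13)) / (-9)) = -1929.85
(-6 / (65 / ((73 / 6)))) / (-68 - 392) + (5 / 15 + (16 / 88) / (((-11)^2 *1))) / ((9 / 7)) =0.26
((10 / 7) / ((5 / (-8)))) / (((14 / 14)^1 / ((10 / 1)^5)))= -1600000 / 7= -228571.43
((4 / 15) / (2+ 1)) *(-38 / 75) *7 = -1064 / 3375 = -0.32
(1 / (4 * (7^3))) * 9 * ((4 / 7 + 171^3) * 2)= 315013329 / 4802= 65600.44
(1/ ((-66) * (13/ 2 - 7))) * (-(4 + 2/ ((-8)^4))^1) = -2731/ 22528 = -0.12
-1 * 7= -7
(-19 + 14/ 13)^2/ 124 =54289/ 20956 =2.59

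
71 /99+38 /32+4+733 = 1170425 /1584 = 738.90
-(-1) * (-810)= -810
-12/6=-2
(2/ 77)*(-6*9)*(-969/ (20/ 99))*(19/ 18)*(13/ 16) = 6462261/ 1120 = 5769.88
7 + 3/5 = 38/5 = 7.60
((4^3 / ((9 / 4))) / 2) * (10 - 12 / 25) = 135.40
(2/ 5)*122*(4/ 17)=976/ 85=11.48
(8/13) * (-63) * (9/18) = -252/13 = -19.38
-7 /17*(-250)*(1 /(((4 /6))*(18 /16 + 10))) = 21000 /1513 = 13.88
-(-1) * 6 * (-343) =-2058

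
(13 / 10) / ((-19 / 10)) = -13 / 19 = -0.68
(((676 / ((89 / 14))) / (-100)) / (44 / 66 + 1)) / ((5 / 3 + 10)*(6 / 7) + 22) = -3549 / 178000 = -0.02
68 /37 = 1.84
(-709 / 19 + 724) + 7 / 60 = 782953 / 1140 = 686.80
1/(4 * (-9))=-1/36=-0.03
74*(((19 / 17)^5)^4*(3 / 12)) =1390829017929200453154157237 / 8128462813295145044803202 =171.11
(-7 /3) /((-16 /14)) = 49 /24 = 2.04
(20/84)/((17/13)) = 65/357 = 0.18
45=45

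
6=6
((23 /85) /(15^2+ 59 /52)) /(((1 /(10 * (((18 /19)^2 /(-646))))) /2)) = -775008 /23309289509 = -0.00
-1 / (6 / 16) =-8 / 3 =-2.67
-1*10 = -10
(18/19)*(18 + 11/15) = 1686/95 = 17.75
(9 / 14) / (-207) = -1 / 322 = -0.00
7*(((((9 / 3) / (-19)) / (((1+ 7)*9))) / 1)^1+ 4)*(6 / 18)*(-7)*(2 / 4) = -89327 / 2736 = -32.65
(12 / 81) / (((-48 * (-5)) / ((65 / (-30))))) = -13 / 9720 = -0.00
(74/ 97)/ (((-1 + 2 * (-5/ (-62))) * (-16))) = 1147/ 20176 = 0.06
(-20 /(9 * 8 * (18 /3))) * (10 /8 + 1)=-5 /48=-0.10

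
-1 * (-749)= 749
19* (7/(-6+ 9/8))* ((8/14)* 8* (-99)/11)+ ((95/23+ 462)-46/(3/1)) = 1411213/897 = 1573.26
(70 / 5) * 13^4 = 399854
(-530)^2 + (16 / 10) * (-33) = 1404236 / 5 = 280847.20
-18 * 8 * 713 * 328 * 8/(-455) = 269411328/455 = 592112.81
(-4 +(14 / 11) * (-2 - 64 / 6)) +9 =-367 / 33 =-11.12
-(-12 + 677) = -665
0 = 0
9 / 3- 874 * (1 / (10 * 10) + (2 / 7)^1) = -89409 / 350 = -255.45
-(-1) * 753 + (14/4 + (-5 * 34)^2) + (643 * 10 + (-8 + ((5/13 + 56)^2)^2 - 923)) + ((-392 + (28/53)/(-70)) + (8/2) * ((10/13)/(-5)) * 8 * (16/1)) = 153525152947501/15137330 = 10142155.38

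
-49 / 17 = -2.88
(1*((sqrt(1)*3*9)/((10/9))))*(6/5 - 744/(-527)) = 26973/425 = 63.47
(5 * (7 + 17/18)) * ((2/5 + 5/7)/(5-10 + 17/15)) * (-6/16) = 27885/6496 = 4.29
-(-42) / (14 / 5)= 15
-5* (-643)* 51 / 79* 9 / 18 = 163965 / 158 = 1037.75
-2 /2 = -1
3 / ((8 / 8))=3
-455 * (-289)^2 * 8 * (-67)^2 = -1364729799160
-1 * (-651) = 651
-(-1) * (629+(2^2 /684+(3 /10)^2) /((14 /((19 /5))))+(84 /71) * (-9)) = 2766005369 /4473000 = 618.38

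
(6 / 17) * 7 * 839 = 35238 / 17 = 2072.82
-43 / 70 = -0.61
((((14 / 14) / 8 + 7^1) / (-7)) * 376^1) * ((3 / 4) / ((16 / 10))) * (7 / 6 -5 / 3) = 40185 / 448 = 89.70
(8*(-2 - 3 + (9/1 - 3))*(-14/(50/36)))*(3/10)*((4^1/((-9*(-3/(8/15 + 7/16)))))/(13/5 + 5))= -3262/7125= -0.46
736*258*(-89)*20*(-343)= 115934219520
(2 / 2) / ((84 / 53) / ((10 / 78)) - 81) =-0.01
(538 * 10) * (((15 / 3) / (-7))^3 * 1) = -672500 / 343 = -1960.64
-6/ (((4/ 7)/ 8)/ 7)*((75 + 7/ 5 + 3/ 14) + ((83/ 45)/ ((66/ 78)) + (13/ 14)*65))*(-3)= 13500452/ 55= 245462.76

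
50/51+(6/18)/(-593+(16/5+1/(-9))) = 1326535/1353846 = 0.98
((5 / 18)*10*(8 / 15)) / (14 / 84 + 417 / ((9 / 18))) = 16 / 9009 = 0.00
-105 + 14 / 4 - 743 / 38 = -121.05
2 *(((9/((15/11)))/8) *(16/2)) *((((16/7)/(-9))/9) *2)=-704/945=-0.74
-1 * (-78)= 78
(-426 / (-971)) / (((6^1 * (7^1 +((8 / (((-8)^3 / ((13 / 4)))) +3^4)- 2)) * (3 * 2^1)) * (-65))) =-9088 / 4166158035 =-0.00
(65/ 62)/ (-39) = -5/ 186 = -0.03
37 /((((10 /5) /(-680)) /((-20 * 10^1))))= 2516000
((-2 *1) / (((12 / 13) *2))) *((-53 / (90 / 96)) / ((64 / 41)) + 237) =-217.52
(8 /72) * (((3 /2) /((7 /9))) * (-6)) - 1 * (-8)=47 /7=6.71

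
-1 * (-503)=503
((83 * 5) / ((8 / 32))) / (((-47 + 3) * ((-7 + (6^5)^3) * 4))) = -415 / 20688139321036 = -0.00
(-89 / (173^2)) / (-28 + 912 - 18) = -89 / 25918514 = -0.00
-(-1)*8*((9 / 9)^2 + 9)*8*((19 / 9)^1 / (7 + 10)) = 12160 / 153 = 79.48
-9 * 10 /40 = -9 /4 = -2.25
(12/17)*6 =4.24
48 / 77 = 0.62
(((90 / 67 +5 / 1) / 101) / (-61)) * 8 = -3400 / 412787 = -0.01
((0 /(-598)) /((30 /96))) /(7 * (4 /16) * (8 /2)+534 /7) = 0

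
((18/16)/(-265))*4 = -9/530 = -0.02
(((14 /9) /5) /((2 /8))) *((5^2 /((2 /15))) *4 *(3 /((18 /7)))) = 9800 /9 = 1088.89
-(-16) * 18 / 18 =16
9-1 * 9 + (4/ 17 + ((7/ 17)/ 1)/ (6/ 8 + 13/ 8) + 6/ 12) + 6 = 4463/ 646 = 6.91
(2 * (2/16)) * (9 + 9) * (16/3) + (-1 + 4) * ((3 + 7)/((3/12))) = 144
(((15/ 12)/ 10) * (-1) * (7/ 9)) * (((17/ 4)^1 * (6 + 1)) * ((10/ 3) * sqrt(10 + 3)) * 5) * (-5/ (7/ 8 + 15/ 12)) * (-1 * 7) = -42875 * sqrt(13)/ 54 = -2862.74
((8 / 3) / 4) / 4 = 1 / 6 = 0.17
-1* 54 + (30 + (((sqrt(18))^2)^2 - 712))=-412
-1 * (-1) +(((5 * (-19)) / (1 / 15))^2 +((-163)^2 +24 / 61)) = 125488919 / 61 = 2057195.39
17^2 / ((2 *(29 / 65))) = 18785 / 58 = 323.88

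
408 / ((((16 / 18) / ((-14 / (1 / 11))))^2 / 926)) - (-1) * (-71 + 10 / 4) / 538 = 12201968729275 / 1076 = 11340119636.87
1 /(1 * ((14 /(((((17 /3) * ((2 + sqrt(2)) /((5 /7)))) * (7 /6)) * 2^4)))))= 476 * sqrt(2) /45 + 952 /45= 36.11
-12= -12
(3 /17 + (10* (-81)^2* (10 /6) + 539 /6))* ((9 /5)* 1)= 196992.02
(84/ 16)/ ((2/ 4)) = 21/ 2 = 10.50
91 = 91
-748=-748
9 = 9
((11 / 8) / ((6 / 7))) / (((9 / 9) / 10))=385 / 24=16.04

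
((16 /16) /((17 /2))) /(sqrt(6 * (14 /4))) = 2 * sqrt(21) /357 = 0.03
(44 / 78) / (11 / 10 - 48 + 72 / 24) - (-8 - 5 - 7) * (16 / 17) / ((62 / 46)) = 125894620 / 9022767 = 13.95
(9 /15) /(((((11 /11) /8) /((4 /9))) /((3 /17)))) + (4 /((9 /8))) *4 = 11168 /765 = 14.60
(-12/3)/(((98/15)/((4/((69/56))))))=-320/161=-1.99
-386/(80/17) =-3281/40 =-82.02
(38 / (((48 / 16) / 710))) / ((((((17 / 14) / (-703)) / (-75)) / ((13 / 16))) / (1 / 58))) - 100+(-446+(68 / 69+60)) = 744267856673 / 136068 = 5469822.86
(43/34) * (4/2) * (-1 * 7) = -301/17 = -17.71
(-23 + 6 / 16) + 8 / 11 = -21.90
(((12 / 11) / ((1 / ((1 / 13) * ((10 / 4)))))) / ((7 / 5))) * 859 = 128850 / 1001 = 128.72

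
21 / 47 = 0.45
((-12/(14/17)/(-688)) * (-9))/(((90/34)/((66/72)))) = -3179/48160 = -0.07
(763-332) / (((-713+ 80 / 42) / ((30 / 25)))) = -54306 / 74665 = -0.73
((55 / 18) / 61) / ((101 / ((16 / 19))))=440 / 1053531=0.00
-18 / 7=-2.57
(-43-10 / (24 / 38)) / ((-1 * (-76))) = -353 / 456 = -0.77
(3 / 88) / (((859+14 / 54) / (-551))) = -1539 / 70400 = -0.02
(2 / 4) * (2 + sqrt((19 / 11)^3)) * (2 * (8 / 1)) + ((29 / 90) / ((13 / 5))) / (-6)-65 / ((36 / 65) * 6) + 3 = -1631 / 2808 + 152 * sqrt(209) / 121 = 17.58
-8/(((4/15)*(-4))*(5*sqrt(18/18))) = 3/2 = 1.50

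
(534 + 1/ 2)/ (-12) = -1069/ 24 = -44.54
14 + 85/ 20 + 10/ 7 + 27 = 1307/ 28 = 46.68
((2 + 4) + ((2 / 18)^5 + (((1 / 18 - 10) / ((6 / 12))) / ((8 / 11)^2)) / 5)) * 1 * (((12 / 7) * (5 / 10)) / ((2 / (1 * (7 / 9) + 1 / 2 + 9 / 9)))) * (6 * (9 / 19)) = -61996961 / 14696640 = -4.22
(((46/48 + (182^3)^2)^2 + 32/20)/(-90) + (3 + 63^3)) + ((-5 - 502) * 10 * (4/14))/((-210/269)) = -186399706250487017006801867053637/12700800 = -14676217738291053871157870.00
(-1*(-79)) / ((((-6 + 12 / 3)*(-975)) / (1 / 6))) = 79 / 11700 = 0.01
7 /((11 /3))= 21 /11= 1.91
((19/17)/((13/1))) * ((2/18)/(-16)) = -19/31824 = -0.00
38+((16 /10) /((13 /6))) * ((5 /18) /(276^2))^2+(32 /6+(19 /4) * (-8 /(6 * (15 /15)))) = 37.00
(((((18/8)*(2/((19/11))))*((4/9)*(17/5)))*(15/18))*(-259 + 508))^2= 240901441/361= 667317.01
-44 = -44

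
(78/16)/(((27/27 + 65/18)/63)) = 22113/332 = 66.61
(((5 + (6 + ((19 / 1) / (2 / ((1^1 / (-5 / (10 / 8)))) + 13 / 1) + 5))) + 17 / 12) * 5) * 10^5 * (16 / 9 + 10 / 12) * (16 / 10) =1196620000 / 27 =44319259.26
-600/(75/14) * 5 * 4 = -2240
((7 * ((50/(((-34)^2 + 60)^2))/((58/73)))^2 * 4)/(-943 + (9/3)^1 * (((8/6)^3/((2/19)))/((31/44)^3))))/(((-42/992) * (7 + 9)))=1845541278375/18483838343725906395136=0.00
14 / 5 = 2.80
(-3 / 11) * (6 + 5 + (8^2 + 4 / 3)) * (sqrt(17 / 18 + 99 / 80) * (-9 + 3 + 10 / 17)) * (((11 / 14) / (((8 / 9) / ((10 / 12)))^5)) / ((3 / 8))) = 88880625 * sqrt(7855) / 31195136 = 252.52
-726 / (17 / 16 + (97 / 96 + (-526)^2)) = -6336 / 2414645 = -0.00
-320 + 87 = -233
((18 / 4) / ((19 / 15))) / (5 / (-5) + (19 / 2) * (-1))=-45 / 133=-0.34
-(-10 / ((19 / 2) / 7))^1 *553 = 77420 / 19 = 4074.74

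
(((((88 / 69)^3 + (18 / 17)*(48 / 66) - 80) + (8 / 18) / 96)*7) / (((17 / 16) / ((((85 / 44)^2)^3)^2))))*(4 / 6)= -130631237719814398399114501953125 / 142703077332654538409115648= -915405.89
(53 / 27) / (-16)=-53 / 432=-0.12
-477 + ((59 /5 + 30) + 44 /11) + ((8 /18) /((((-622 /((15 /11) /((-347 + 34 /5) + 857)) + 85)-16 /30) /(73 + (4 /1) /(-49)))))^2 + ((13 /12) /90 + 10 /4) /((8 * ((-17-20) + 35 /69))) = -260570443602266041288822727 /604279322929122977082240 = -431.21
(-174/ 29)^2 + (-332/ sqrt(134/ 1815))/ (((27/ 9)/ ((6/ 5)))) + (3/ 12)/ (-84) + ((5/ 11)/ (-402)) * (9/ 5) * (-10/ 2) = 8916535/ 247632 - 3652 * sqrt(2010)/ 335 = -452.74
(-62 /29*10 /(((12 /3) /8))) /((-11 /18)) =22320 /319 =69.97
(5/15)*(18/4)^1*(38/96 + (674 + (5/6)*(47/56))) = 14177/14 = 1012.64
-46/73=-0.63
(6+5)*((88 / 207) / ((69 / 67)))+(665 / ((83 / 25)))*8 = 1905022048 / 1185489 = 1606.95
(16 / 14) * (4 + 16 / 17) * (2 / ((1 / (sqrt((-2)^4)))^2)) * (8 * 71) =102640.94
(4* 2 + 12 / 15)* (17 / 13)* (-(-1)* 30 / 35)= 4488 / 455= 9.86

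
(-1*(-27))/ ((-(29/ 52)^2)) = -73008/ 841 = -86.81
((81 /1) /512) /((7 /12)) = 243 /896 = 0.27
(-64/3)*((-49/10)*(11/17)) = 17248/255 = 67.64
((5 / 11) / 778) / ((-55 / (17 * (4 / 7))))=-34 / 329483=-0.00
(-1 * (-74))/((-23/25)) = -1850/23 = -80.43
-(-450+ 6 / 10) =449.40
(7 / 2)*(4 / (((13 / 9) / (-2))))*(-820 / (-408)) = -8610 / 221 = -38.96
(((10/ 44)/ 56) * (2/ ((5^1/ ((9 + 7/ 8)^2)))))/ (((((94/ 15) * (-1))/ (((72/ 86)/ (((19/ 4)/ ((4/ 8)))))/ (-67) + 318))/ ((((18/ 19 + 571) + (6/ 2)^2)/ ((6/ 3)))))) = -4496742540506025/ 1927121090048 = -2333.40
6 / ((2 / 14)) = 42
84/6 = 14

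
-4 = -4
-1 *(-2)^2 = -4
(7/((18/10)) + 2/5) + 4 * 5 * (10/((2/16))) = 72193/45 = 1604.29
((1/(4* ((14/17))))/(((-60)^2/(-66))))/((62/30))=-187/69440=-0.00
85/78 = 1.09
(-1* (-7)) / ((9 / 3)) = 7 / 3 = 2.33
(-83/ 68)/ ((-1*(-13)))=-83/ 884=-0.09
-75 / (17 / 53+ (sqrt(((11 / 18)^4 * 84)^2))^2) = -12167873136 / 22319639261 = -0.55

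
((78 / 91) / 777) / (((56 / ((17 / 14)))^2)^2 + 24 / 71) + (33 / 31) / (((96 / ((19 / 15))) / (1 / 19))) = 13373752235055241 / 18091033418941092960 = 0.00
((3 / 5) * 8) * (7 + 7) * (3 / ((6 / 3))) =504 / 5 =100.80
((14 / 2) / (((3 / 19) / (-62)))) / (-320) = 4123 / 480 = 8.59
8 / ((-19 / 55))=-440 / 19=-23.16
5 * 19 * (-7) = -665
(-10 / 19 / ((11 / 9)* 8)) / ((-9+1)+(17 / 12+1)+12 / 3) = 135 / 3971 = 0.03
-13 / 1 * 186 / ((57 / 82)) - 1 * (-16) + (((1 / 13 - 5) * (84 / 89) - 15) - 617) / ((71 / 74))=-4126.07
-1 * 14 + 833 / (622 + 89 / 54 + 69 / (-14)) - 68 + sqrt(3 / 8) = -9431479 / 116938 + sqrt(6) / 4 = -80.04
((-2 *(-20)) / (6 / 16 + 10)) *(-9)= -2880 / 83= -34.70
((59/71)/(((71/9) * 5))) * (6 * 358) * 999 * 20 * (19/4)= 21649500828/5041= 4294683.76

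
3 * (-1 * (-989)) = 2967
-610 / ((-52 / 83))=25315 / 26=973.65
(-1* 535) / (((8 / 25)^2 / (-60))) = 5015625 / 16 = 313476.56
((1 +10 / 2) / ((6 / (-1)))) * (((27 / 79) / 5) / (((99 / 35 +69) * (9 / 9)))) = -63 / 66202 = -0.00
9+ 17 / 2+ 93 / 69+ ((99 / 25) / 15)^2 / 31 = 420003219 / 22281250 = 18.85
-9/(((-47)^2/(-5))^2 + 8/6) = -675/14639143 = -0.00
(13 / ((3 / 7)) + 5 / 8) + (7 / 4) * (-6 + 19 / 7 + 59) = 3083 / 24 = 128.46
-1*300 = -300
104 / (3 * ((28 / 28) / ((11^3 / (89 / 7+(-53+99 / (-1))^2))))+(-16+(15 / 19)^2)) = 43724681 / 15441143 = 2.83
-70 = -70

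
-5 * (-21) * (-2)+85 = -125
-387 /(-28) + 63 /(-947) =364725 /26516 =13.75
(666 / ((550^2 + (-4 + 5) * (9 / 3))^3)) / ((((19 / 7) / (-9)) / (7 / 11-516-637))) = 531859608 / 5785426015588263143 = 0.00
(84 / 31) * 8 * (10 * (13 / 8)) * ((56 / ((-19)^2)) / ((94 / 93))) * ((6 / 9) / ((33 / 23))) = 25.12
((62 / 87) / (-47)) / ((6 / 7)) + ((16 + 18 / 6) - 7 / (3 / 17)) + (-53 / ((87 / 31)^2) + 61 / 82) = -86441921 / 3241214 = -26.67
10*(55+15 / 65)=7180 / 13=552.31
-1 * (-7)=7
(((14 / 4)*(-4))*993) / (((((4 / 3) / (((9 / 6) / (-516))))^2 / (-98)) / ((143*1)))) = 926.07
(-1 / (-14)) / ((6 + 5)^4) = 0.00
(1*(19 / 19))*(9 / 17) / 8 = 9 / 136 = 0.07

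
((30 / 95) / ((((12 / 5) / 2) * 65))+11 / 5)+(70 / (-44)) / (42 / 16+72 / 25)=28643642 / 14957085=1.92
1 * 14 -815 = -801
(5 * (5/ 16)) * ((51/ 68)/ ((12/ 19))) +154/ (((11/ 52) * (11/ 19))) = 1259.31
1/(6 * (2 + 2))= 1/24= 0.04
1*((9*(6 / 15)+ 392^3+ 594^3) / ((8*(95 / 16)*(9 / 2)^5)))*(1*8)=690741441536 / 28048275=24626.88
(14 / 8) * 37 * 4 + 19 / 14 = 3645 / 14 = 260.36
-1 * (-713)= 713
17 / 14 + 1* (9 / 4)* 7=475 / 28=16.96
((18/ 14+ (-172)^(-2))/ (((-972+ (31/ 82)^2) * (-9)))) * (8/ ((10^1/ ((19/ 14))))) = 8504173957/ 53285078247030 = 0.00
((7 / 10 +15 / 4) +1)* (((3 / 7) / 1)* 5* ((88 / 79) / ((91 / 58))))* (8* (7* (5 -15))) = -33380160 / 7189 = -4643.23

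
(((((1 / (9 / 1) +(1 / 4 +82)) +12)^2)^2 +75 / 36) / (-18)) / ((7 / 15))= -9438281.14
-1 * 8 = -8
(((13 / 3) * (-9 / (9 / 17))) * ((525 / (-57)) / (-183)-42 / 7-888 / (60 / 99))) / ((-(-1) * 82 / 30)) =39649.28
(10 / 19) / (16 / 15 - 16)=-75 / 2128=-0.04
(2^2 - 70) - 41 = -107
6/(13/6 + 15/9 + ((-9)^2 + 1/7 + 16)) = 252/4241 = 0.06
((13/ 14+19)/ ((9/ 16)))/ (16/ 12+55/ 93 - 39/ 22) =507408/ 2177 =233.08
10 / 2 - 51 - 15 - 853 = -914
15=15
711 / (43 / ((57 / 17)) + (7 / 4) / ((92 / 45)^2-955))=312124526388 / 5629093789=55.45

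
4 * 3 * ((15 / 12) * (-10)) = -150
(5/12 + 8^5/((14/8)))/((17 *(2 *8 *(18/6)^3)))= 1572899/616896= 2.55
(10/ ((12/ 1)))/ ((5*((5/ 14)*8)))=7/ 120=0.06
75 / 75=1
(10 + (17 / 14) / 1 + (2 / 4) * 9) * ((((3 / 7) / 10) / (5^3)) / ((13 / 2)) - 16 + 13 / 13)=-235.71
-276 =-276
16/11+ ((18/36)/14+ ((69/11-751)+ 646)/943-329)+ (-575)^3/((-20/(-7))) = -9662869856511/145222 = -66538608.86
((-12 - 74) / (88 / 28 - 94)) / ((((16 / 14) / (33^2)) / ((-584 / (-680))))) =55833393 / 72080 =774.60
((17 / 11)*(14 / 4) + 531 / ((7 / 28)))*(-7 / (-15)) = 327929 / 330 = 993.72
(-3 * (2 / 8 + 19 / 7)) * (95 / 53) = -23655 / 1484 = -15.94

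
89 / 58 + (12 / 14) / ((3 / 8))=1551 / 406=3.82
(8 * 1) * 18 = 144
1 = 1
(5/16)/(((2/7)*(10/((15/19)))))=105/1216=0.09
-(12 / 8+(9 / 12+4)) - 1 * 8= -57 / 4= -14.25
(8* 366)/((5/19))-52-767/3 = 162281/15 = 10818.73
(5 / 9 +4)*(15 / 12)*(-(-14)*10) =7175 / 9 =797.22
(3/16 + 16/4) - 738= -11741/16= -733.81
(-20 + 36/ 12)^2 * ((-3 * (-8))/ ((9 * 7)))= 2312/ 21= 110.10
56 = 56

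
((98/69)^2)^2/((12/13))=299769652/68001363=4.41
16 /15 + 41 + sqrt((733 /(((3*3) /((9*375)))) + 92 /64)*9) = 631 /15 + 3*sqrt(4398023) /4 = 1614.93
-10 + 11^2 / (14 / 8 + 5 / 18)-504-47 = -501.33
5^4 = 625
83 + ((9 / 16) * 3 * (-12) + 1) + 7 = 283 / 4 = 70.75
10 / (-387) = -10 / 387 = -0.03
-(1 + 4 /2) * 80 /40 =-6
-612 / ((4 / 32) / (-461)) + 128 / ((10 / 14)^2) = 56432672 / 25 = 2257306.88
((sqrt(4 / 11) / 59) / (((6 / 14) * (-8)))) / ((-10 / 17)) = 119 * sqrt(11) / 77880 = 0.01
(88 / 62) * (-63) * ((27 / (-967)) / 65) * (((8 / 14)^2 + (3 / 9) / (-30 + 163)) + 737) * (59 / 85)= 86606796672 / 4405569805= 19.66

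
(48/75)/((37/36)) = 576/925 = 0.62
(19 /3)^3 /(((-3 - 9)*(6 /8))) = -6859 /243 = -28.23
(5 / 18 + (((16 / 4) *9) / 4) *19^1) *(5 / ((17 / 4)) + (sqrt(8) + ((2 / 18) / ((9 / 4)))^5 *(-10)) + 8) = 3083 *sqrt(2) / 9 + 838480723701754 / 533478013353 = 2056.17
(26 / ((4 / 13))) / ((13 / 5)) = 65 / 2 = 32.50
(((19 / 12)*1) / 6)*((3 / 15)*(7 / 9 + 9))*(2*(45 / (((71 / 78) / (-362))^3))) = -1045546354250112 / 357911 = -2921246774.34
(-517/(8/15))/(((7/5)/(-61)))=2365275/56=42237.05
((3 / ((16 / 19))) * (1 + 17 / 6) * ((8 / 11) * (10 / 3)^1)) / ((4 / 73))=159505 / 264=604.19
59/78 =0.76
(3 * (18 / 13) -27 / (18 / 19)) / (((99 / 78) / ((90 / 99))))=-2110 / 121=-17.44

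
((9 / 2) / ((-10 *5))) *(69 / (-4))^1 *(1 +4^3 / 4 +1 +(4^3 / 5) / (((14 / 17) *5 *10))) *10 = 4974831 / 17500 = 284.28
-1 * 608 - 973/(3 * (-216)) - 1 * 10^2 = -706.50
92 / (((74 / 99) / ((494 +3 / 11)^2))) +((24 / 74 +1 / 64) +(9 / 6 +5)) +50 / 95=30069395.98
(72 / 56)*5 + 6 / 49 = 321 / 49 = 6.55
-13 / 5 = -2.60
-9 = -9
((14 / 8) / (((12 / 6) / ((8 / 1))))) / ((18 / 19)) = 133 / 18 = 7.39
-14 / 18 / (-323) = 0.00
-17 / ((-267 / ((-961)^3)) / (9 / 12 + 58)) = -3545577205595 / 1068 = -3319828844.19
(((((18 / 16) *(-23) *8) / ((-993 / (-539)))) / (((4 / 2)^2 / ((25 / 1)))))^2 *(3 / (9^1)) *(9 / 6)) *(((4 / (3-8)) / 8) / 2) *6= -518688930375 / 7011904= -73972.62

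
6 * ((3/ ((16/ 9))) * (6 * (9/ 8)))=2187/ 32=68.34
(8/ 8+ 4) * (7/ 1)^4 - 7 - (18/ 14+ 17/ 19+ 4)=1594912/ 133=11991.82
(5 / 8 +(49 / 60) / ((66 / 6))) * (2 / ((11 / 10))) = 923 / 726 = 1.27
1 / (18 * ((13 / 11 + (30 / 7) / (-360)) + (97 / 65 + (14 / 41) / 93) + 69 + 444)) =0.00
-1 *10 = -10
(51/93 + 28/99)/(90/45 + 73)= 2551/230175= 0.01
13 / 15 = 0.87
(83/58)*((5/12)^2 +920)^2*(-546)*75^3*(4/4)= -2072068190059765625/7424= -279104012669688.26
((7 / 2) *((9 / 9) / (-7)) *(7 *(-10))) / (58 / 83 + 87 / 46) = 133630 / 9889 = 13.51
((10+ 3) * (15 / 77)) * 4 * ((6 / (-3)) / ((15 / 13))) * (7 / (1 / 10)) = -13520 / 11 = -1229.09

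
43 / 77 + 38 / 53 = 5205 / 4081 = 1.28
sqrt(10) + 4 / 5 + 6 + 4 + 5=sqrt(10) + 79 / 5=18.96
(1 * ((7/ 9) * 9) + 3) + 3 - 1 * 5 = 8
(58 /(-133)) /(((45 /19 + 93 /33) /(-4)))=0.34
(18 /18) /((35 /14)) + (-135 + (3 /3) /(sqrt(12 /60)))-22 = -783 /5 + sqrt(5) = -154.36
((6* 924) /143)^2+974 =418622 /169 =2477.05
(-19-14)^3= -35937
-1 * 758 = -758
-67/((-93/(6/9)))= 134/279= 0.48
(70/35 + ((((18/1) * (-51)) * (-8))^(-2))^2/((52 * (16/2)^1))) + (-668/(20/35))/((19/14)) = -19758637570420698513389/22992045188510121984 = -859.37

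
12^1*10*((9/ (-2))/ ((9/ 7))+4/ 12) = -380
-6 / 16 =-3 / 8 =-0.38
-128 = -128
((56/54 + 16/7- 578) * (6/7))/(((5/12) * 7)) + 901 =3766733/5145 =732.12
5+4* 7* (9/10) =151/5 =30.20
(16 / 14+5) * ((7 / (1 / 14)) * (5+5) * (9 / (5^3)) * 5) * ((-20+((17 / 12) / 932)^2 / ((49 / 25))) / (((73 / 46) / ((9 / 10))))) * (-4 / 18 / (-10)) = -24246365865359 / 44386686400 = -546.25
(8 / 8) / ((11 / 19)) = 19 / 11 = 1.73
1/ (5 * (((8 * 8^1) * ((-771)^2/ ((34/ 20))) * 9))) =17/ 17119900800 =0.00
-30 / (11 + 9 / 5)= -75 / 32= -2.34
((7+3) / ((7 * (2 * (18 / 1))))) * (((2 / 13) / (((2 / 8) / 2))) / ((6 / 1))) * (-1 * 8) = -160 / 2457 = -0.07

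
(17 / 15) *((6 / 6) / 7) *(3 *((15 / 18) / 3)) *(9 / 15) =17 / 210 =0.08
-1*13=-13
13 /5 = 2.60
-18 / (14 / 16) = -144 / 7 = -20.57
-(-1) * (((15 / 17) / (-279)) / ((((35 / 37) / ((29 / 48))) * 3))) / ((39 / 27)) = -1073 / 2301936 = -0.00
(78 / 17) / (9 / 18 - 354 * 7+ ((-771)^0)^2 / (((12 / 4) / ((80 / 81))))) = -37908 / 20466385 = -0.00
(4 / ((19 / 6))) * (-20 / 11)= -480 / 209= -2.30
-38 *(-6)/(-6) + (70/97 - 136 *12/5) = -176384/485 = -363.68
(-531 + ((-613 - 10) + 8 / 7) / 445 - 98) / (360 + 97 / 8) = -15709504 / 9273355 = -1.69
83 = 83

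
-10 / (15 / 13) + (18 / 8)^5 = 150523 / 3072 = 49.00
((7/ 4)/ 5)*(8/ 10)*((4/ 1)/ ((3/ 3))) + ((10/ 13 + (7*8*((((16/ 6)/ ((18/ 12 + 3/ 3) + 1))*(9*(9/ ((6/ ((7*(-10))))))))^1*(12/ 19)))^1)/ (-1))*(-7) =-1100695834/ 6175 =-178250.34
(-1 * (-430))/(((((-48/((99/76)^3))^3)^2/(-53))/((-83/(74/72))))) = 9744081455223100177784085463223392463985/555234308864888204858503318084818015617024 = 0.02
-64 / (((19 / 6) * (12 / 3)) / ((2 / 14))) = -96 / 133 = -0.72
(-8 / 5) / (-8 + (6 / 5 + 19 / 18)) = 144 / 517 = 0.28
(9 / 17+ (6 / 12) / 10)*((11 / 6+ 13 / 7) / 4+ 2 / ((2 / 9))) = 328399 / 57120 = 5.75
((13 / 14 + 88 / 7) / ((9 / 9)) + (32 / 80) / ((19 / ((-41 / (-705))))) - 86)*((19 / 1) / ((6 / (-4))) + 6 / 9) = 19422422 / 22325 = 869.99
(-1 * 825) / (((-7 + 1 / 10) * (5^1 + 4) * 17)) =2750 / 3519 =0.78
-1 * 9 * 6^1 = -54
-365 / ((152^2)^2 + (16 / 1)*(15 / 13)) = -4745 / 6939332848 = -0.00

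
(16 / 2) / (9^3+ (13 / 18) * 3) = 48 / 4387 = 0.01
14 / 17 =0.82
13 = 13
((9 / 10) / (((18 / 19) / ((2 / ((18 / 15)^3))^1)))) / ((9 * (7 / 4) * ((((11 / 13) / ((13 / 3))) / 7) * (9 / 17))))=1364675 / 288684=4.73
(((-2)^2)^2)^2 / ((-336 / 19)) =-14.48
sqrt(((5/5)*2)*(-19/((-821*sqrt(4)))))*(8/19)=8*sqrt(15599)/15599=0.06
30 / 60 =1 / 2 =0.50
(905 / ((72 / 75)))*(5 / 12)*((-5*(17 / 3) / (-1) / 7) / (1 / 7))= 9615625 / 864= 11129.20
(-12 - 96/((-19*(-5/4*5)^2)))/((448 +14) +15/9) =-422892/16518125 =-0.03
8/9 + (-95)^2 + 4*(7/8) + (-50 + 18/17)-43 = 2734859/306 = 8937.45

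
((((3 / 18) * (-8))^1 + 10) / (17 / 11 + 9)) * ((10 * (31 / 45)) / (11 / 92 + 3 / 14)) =2854852 / 168345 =16.96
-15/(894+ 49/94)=-282/16817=-0.02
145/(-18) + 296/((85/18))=83579/1530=54.63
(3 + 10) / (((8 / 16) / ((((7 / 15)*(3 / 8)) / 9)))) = 91 / 180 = 0.51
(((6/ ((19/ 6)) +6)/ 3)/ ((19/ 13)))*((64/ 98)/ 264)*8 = 20800/ 583737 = 0.04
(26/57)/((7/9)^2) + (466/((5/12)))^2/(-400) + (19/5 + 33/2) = -3614598623/1163750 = -3105.99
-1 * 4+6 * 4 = 20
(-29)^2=841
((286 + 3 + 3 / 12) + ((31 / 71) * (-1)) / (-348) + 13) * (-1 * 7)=-13069042 / 6177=-2115.76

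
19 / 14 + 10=159 / 14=11.36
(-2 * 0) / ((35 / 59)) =0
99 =99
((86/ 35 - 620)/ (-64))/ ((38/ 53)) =572771/ 42560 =13.46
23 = 23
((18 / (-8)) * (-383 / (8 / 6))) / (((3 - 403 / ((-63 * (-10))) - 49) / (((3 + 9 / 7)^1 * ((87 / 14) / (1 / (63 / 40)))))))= -581.28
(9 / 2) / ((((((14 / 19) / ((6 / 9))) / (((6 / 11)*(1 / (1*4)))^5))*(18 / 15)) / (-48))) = -69255 / 9018856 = -0.01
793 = 793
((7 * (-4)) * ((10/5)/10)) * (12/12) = -5.60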